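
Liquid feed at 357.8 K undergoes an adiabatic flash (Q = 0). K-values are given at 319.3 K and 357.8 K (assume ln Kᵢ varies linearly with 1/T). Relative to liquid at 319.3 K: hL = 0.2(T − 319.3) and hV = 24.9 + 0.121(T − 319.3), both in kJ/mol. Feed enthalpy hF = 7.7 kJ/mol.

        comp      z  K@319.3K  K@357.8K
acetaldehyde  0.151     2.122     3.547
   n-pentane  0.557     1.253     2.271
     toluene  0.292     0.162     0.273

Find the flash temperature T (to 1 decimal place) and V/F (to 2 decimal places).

T = 323.4 K, V/F = 0.28

Adiabatic flash: solve Rachford–Rice at each trial T, then check hF = ψ·hV(T) + (1−ψ)·hL(T).
  T = 319.3 K: K = (2.122, 1.253, 0.162), RR gives ψ = 0.152, H_out = 3.786 kJ/mol
  T = 357.8 K: K = (3.547, 2.271, 0.273), RR gives ψ = 0.775, H_out = 24.635 kJ/mol
  T = 338.6 K: K = (2.786, 1.717, 0.214), RR gives ψ = 0.571, H_out = 17.209 kJ/mol
  T = 329.0 K: K = (2.443, 1.475, 0.187), RR gives ψ = 0.413, H_out = 11.912 kJ/mol
  T = 324.1 K: K = (2.277, 1.360, 0.174), RR gives ψ = 0.300, H_out = 8.305 kJ/mol
  T = 321.7 K: K = (2.199, 1.306, 0.168), RR gives ψ = 0.231, H_out = 6.192 kJ/mol
Linear interpolation between T = 321.7 (H_out = 6.192) and T = 324.1 (H_out = 8.305) on hF = 7.7 gives T ≈ 323.4 K, at which ψ = 0.28.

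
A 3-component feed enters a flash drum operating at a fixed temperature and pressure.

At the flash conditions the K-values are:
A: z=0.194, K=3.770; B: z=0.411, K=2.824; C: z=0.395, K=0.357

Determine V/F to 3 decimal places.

Rachford–Rice: g(V/F) = Σ zᵢ(Kᵢ−1)/(1+V/F(Kᵢ−1)) = 0.
g(0) = ΣzᵢKᵢ − 1 = 1.033 and g(1) = 1 − Σzᵢ/Kᵢ = -0.303, so a root lies in (0, 1).
Iterate (Newton) starting at V/F = 0.5:
  V/F = 0.500: g = 0.2431, g' = -0.990 → V/F = 0.745
  V/F = 0.745: g = 0.0053, g' = -1.006 → V/F = 0.751
Converged at V/F = 0.751.

V/F = 0.751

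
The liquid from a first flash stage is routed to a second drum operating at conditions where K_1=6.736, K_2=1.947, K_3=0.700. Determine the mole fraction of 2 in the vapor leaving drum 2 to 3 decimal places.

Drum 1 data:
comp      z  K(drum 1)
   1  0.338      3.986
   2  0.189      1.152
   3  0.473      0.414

y_2 (drum 2) = 0.211

Drum 1:
Let ψ₁ = V/F and solve Σ zᵢ(Kᵢ−1)/(1+ψ₁(Kᵢ−1)) = 0.
g(0) = ΣzᵢKᵢ − 1 = 0.761 and g(1) = 1 − Σzᵢ/Kᵢ = -0.391, so a root lies in (0, 1).
Newton iteration, ψ₁⁰ = 0.5:
  ψ₁ = 0.500: g = 0.0395, g' = -0.814 → ψ₁ = 0.549
Converged at ψ₁ = 0.549.
Drum-1 compositions:
  1: x = 0.128, y = 0.510
  2: x = 0.174, y = 0.201
  3: x = 0.698, y = 0.289
Drum-2 feed = drum-1 liquid: z₂ = (0.1280, 0.1744, 0.6976).
Drum 2:
Let ψ₂ = V/F and solve Σ zᵢ(Kᵢ−1)/(1+ψ₂(Kᵢ−1)) = 0.
g(0) = ΣzᵢKᵢ − 1 = 0.690 and g(1) = 1 − Σzᵢ/Kᵢ = -0.105, so a root lies in (0, 1).
Newton–Raphson from ψ₂ = 0.61:
  ψ₂ = 0.610: g = 0.0118, g' = -0.365 → ψ₂ = 0.642
  ψ₂ = 0.642: g = 0.0003, g' = -0.349 → ψ₂ = 0.643
Converged at ψ₂ = 0.643.
  1: x = 0.027, y = 0.184
  2: x = 0.108, y = 0.211
  3: x = 0.864, y = 0.605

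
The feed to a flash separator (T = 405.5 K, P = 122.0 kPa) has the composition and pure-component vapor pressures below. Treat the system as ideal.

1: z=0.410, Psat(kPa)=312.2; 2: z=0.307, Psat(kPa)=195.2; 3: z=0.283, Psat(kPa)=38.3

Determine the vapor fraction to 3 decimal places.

Raoult's law: Kᵢ = Pᵢˢᵃᵗ/P = Pᵢˢᵃᵗ/122.0.
  K_1 = 312.2/122.0 = 2.55902, K_2 = 195.2/122.0 = 1.60000, K_3 = 38.3/122.0 = 0.31393
Material balance + equilibrium reduce to Σ zᵢ(Kᵢ−1)/(1+ψ(Kᵢ−1)) = 0.
Feasibility: ΣzᵢKᵢ = 1.629, Σzᵢ/Kᵢ = 1.254 — both > 1, two phases present.
Newton iteration, ψ⁰ = 0.5:
  ψ = 0.500: g = 0.2054, g' = -0.689 → ψ = 0.798
  ψ = 0.798: g = -0.0198, g' = -0.899 → ψ = 0.776
Converged at ψ = 0.776.

ψ = 0.776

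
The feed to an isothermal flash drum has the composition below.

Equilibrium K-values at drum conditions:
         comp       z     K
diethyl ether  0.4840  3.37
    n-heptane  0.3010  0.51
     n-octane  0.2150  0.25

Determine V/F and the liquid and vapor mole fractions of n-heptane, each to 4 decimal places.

V/F = 0.5716, x_n-heptane = 0.4181, y_n-heptane = 0.2132

Rachford–Rice: g(V/F) = Σ zᵢ(Kᵢ−1)/(1+V/F(Kᵢ−1)) = 0.
g(0) = ΣzᵢKᵢ − 1 = 0.8383 and g(1) = 1 − Σzᵢ/Kᵢ = -0.5938, so a root lies in (0, 1).
Newton–Raphson from V/F = 0.5:
  V/F = 0.5000: g = 0.07163, g' = -1.0058 → V/F = 0.5712
  V/F = 0.5712: g = 0.00041, g' = -1.0002 → V/F = 0.5716
Converged at V/F = 0.5716.
Compositions from xᵢ = zᵢ/(1+V/F(Kᵢ−1)), yᵢ = Kᵢxᵢ:
  diethyl ether: x = 0.2055, y = 0.6927
  n-heptane: x = 0.4181, y = 0.2132
  n-octane: x = 0.3763, y = 0.0941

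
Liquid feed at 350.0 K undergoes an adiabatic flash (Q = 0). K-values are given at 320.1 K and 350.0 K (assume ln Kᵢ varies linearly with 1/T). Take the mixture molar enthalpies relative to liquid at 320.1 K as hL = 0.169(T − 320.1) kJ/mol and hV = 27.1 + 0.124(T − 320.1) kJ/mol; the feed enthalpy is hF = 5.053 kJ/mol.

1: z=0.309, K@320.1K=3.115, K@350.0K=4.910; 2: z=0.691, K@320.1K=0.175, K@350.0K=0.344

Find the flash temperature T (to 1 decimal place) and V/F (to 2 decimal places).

Adiabatic flash: solve Rachford–Rice at each trial T, then check hF = ψ·hV(T) + (1−ψ)·hL(T).
  T = 320.1 K: K = (3.115, 0.175), RR gives ψ = 0.048, H_out = 1.296 kJ/mol
  T = 350.0 K: K = (4.910, 0.344), RR gives ψ = 0.294, H_out = 12.633 kJ/mol
  T = 335.1 K: K = (3.954, 0.249), RR gives ψ = 0.178, H_out = 7.231 kJ/mol
  T = 327.6 K: K = (3.519, 0.210), RR gives ψ = 0.117, H_out = 4.391 kJ/mol
  T = 331.4 K: K = (3.735, 0.229), RR gives ψ = 0.148, H_out = 5.852 kJ/mol
  T = 329.5 K: K = (3.626, 0.219), RR gives ψ = 0.133, H_out = 5.128 kJ/mol
Linear interpolation between T = 327.6 (H_out = 4.391) and T = 329.5 (H_out = 5.128) on hF = 5.053 gives T ≈ 329.3 K, at which ψ = 0.13.

T = 329.3 K, V/F = 0.13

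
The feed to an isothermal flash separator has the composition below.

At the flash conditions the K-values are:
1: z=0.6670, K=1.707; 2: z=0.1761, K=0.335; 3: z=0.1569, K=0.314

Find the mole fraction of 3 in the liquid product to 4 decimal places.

x_3 = 0.2432

Iterate (Newton) starting at β = 0.38:
  β = 0.3800: g = 0.06942, g' = -0.4817 → β = 0.5241
  β = 0.5241: g = -0.00374, g' = -0.5410 → β = 0.5172
Converged at β = 0.5172.
Compositions from xᵢ = zᵢ/(1+β(Kᵢ−1)), yᵢ = Kᵢxᵢ:
  1: x = 0.4884, y = 0.8337
  2: x = 0.2684, y = 0.0899
  3: x = 0.2432, y = 0.0764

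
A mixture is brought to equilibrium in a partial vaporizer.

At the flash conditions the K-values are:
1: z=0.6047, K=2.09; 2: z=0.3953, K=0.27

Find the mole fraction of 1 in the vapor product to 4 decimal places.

y_1 = 0.8383

Material balance + equilibrium reduce to Σ zᵢ(Kᵢ−1)/(1+β(Kᵢ−1)) = 0.
Check two-phase: ΣzᵢKᵢ = 1.3706 > 1 and Σzᵢ/Kᵢ = 1.7534 > 1, so g(0) = 0.3706 > 0 and g(1) = -0.7534 < 0.
Newton–Raphson from β = 0.5:
  β = 0.5000: g = -0.02782, g' = -0.8234 → β = 0.4662
  β = 0.4662: g = -0.00041, g' = -0.7999 → β = 0.4657
Converged at β = 0.4657.
Compositions from xᵢ = zᵢ/(1+β(Kᵢ−1)), yᵢ = Kᵢxᵢ:
  1: x = 0.4011, y = 0.8383
  2: x = 0.5989, y = 0.1617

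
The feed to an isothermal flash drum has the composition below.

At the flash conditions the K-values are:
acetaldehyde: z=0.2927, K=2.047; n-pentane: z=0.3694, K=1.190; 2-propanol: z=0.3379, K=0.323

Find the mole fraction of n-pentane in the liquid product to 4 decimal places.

x_n-pentane = 0.3477

Material balance + equilibrium reduce to Σ zᵢ(Kᵢ−1)/(1+ψ(Kᵢ−1)) = 0.
g(0) = ΣzᵢKᵢ − 1 = 0.1479 and g(1) = 1 − Σzᵢ/Kᵢ = -0.4995, so a root lies in (0, 1).
Newton iteration, ψ⁰ = 0.48:
  ψ = 0.4800: g = -0.07060, g' = -0.4932 → ψ = 0.3368
  ψ = 0.3368: g = -0.00381, g' = -0.4470 → ψ = 0.3283
Converged at ψ = 0.3283.
Compositions from xᵢ = zᵢ/(1+ψ(Kᵢ−1)), yᵢ = Kᵢxᵢ:
  acetaldehyde: x = 0.2178, y = 0.4459
  n-pentane: x = 0.3477, y = 0.4138
  2-propanol: x = 0.4345, y = 0.1403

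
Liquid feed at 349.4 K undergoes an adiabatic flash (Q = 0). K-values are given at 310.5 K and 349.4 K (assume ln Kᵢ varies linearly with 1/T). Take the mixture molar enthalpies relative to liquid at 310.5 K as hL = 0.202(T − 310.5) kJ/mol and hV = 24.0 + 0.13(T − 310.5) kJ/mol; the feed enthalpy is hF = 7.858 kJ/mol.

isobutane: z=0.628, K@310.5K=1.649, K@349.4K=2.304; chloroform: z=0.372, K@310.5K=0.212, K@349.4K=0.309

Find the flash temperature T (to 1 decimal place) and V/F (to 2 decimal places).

T = 315.1 K, V/F = 0.29

Adiabatic flash: solve Rachford–Rice at each trial T, then check hF = ψ·hV(T) + (1−ψ)·hL(T).
  T = 310.5 K: K = (1.649, 0.212), RR gives ψ = 0.224, H_out = 5.370 kJ/mol
  T = 349.4 K: K = (2.304, 0.309), RR gives ψ = 0.624, H_out = 21.077 kJ/mol
  T = 329.9 K: K = (1.968, 0.259), RR gives ψ = 0.463, H_out = 14.377 kJ/mol
  T = 320.2 K: K = (1.806, 0.235), RR gives ψ = 0.359, H_out = 10.332 kJ/mol
  T = 315.4 K: K = (1.728, 0.223), RR gives ψ = 0.298, H_out = 8.026 kJ/mol
  T = 312.9 K: K = (1.687, 0.218), RR gives ψ = 0.261, H_out = 6.715 kJ/mol
  T = 314.1 K: K = (1.707, 0.220), RR gives ψ = 0.279, H_out = 7.355 kJ/mol
Linear interpolation between T = 314.1 (H_out = 7.355) and T = 315.4 (H_out = 8.026) on hF = 7.858 gives T ≈ 315.1 K, at which ψ = 0.29.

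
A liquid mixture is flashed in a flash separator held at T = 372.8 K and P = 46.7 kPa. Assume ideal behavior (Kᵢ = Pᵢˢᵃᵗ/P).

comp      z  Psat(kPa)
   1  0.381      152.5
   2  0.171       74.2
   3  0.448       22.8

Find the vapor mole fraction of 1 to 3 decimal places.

y_1 = 0.450

Raoult's law: Kᵢ = Pᵢˢᵃᵗ/P = Pᵢˢᵃᵗ/46.7.
  K_1 = 152.5/46.7 = 3.26552, K_2 = 74.2/46.7 = 1.58887, K_3 = 22.8/46.7 = 0.48822
Material balance + equilibrium reduce to Σ zᵢ(Kᵢ−1)/(1+V/F(Kᵢ−1)) = 0.
g(0) = ΣzᵢKᵢ − 1 = 0.735 and g(1) = 1 − Σzᵢ/Kᵢ = -0.142, so a root lies in (0, 1).
Newton–Raphson from V/F = 0.5:
  V/F = 0.500: g = 0.1744, g' = -0.677 → V/F = 0.758
  V/F = 0.758: g = 0.0130, g' = -0.606 → V/F = 0.779
Converged at V/F = 0.779.
Compositions from xᵢ = zᵢ/(1+V/F(Kᵢ−1)), yᵢ = Kᵢxᵢ:
  1: x = 0.138, y = 0.450
  2: x = 0.117, y = 0.186
  3: x = 0.745, y = 0.364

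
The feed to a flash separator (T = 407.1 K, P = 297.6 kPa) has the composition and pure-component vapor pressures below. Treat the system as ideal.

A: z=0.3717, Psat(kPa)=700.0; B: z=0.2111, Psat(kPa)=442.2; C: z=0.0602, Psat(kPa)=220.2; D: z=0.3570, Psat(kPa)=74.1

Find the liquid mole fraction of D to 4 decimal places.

x_D = 0.5188

Raoult's law: Kᵢ = Pᵢˢᵃᵗ/P = Pᵢˢᵃᵗ/297.6.
  K_A = 700.0/297.6 = 2.352151, K_B = 442.2/297.6 = 1.485887, K_C = 220.2/297.6 = 0.739919, K_D = 74.1/297.6 = 0.248992
Newton iteration, V/F⁰ = 0.5:
  V/F = 0.5000: g = -0.06493, g' = -0.7958 → V/F = 0.4184
  V/F = 0.4184: g = -0.00230, g' = -0.7449 → V/F = 0.4153
Converged at V/F = 0.4153.
Compositions from xᵢ = zᵢ/(1+V/F(Kᵢ−1)), yᵢ = Kᵢxᵢ:
  A: x = 0.2380, y = 0.5599
  B: x = 0.1757, y = 0.2610
  C: x = 0.0675, y = 0.0499
  D: x = 0.5188, y = 0.1292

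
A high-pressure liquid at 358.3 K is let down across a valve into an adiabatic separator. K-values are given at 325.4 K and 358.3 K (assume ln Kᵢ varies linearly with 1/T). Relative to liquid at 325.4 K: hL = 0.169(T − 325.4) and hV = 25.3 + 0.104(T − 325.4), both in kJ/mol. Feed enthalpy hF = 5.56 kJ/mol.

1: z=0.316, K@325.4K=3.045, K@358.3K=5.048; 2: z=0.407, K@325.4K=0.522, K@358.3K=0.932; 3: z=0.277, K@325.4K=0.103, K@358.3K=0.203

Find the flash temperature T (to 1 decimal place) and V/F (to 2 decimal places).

T = 329.2 K, V/F = 0.20

Adiabatic flash: solve Rachford–Rice at each trial T, then check hF = ψ·hV(T) + (1−ψ)·hL(T).
  T = 325.4 K: K = (3.045, 0.522, 0.103), RR gives ψ = 0.148, H_out = 3.749 kJ/mol
  T = 358.3 K: K = (5.048, 0.932, 0.203), RR gives ψ = 0.526, H_out = 17.742 kJ/mol
  T = 341.9 K: K = (3.972, 0.708, 0.147), RR gives ψ = 0.342, H_out = 11.077 kJ/mol
  T = 333.6 K: K = (3.486, 0.610, 0.124), RR gives ψ = 0.248, H_out = 7.525 kJ/mol
  T = 329.5 K: K = (3.261, 0.565, 0.113), RR gives ψ = 0.199, H_out = 5.682 kJ/mol
  T = 327.4 K: K = (3.149, 0.543, 0.108), RR gives ψ = 0.174, H_out = 4.705 kJ/mol
Linear interpolation between T = 327.4 (H_out = 4.705) and T = 329.5 (H_out = 5.682) on hF = 5.56 gives T ≈ 329.2 K, at which ψ = 0.20.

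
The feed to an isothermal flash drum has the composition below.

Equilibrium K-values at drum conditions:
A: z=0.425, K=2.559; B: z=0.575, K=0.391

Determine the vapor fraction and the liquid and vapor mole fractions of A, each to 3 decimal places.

ψ = 0.329, x_A = 0.281, y_A = 0.719

Iterate (Newton) starting at ψ = 0.5:
  ψ = 0.500: g = -0.1311, g' = -0.767 → ψ = 0.329
Converged at ψ = 0.329.
Compositions from xᵢ = zᵢ/(1+ψ(Kᵢ−1)), yᵢ = Kᵢxᵢ:
  A: x = 0.281, y = 0.719
  B: x = 0.719, y = 0.281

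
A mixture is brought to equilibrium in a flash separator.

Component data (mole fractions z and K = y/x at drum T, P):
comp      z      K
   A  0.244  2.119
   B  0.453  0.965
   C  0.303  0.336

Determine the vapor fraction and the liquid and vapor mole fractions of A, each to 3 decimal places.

Let ψ = V/F and solve Σ zᵢ(Kᵢ−1)/(1+ψ(Kᵢ−1)) = 0.
g(0) = ΣzᵢKᵢ − 1 = 0.056 and g(1) = 1 − Σzᵢ/Kᵢ = -0.486, so a root lies in (0, 1).
Iterate (Newton) starting at ψ = 0.38:
  ψ = 0.380: g = -0.0936, g' = -0.390 → ψ = 0.140
  ψ = 0.140: g = -0.0017, g' = -0.391 → ψ = 0.136
Converged at ψ = 0.136.
Compositions from xᵢ = zᵢ/(1+ψ(Kᵢ−1)), yᵢ = Kᵢxᵢ:
  A: x = 0.212, y = 0.449
  B: x = 0.455, y = 0.439
  C: x = 0.333, y = 0.112

ψ = 0.136, x_A = 0.212, y_A = 0.449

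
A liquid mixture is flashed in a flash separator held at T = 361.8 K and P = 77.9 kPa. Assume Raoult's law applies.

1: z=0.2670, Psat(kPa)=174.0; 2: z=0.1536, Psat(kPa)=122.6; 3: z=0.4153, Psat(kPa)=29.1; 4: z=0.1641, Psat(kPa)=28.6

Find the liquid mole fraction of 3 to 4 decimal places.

x_3 = 0.4376

Raoult's law: Kᵢ = Pᵢˢᵃᵗ/P = Pᵢˢᵃᵗ/77.9.
  K_1 = 174.0/77.9 = 2.233633, K_2 = 122.6/77.9 = 1.573813, K_3 = 29.1/77.9 = 0.373556, K_4 = 28.6/77.9 = 0.367137
Rachford–Rice: g(ψ) = Σ zᵢ(Kᵢ−1)/(1+ψ(Kᵢ−1)) = 0.
g(0) = ΣzᵢKᵢ − 1 = 0.0535 and g(1) = 1 − Σzᵢ/Kᵢ = -0.7759, so a root lies in (0, 1).
Newton iteration, ψ⁰ = 0.57:
  ψ = 0.5700: g = -0.30730, g' = -0.7239 → ψ = 0.1455
  ψ = 0.1455: g = -0.04003, g' = -0.6122 → ψ = 0.0801
  ψ = 0.0801: g = 0.00072, g' = -0.6363 → ψ = 0.0812
Converged at ψ = 0.0812.
Compositions from xᵢ = zᵢ/(1+ψ(Kᵢ−1)), yᵢ = Kᵢxᵢ:
  1: x = 0.2427, y = 0.5421
  2: x = 0.1468, y = 0.2310
  3: x = 0.4376, y = 0.1635
  4: x = 0.1730, y = 0.0635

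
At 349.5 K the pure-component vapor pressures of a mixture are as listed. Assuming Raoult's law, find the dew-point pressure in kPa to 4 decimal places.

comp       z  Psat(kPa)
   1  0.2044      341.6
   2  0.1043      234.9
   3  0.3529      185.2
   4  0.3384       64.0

Pdew = 121.4272 kPa

At the dew point ψ → 1, so Σzᵢ/Kᵢ = 1 with Kᵢ = Pᵢˢᵃᵗ/P ⇒ 1/P = Σzᵢ/Pᵢˢᵃᵗ.
1/P = 0.2044/341.6 + 0.1043/234.9 + 0.3529/185.2 + 0.3384/64.0 = 0.0082354 ⇒ P = 121.4272 kPa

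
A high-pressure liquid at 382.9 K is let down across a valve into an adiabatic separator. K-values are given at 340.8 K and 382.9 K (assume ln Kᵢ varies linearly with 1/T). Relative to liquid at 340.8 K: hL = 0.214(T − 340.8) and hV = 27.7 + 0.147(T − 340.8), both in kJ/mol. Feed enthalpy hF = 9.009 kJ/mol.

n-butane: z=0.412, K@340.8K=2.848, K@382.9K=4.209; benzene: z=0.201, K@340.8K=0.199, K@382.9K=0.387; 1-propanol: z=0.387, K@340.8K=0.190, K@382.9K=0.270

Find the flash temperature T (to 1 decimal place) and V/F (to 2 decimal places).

T = 350.9 K, V/F = 0.25

Adiabatic flash: solve Rachford–Rice at each trial T, then check hF = ψ·hV(T) + (1−ψ)·hL(T).
  T = 340.8 K: K = (2.848, 0.199, 0.190), RR gives ψ = 0.192, H_out = 5.329 kJ/mol
  T = 382.9 K: K = (4.209, 0.387, 0.270), RR gives ψ = 0.412, H_out = 19.269 kJ/mol
  T = 361.9 K: K = (3.503, 0.283, 0.229), RR gives ψ = 0.312, H_out = 12.727 kJ/mol
  T = 351.4 K: K = (3.170, 0.239, 0.209), RR gives ψ = 0.257, H_out = 9.199 kJ/mol
  T = 346.1 K: K = (3.007, 0.218, 0.200), RR gives ψ = 0.226, H_out = 7.312 kJ/mol
  T = 348.8 K: K = (3.090, 0.229, 0.204), RR gives ψ = 0.242, H_out = 8.283 kJ/mol
  T = 350.1 K: K = (3.130, 0.234, 0.207), RR gives ψ = 0.249, H_out = 8.743 kJ/mol
Linear interpolation between T = 350.1 (H_out = 8.743) and T = 351.4 (H_out = 9.199) on hF = 9.009 gives T ≈ 350.9 K, at which ψ = 0.25.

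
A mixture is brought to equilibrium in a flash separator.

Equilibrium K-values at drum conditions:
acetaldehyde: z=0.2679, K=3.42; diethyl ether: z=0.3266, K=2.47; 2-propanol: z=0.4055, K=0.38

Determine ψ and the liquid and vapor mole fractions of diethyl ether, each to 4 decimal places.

ψ = 0.7375, x_diethyl ether = 0.1567, y_diethyl ether = 0.3871

Let ψ = V/F and solve Σ zᵢ(Kᵢ−1)/(1+ψ(Kᵢ−1)) = 0.
g(0) = ΣzᵢKᵢ − 1 = 0.8770 and g(1) = 1 − Σzᵢ/Kᵢ = -0.2777, so a root lies in (0, 1).
Iterate (Newton) starting at ψ = 0.5:
  ψ = 0.5000: g = 0.20571, g' = -0.8831 → ψ = 0.7329
  ψ = 0.7329: g = 0.00402, g' = -0.8911 → ψ = 0.7375
Converged at ψ = 0.7375.
Compositions from xᵢ = zᵢ/(1+ψ(Kᵢ−1)), yᵢ = Kᵢxᵢ:
  acetaldehyde: x = 0.0962, y = 0.3290
  diethyl ether: x = 0.1567, y = 0.3871
  2-propanol: x = 0.7471, y = 0.2839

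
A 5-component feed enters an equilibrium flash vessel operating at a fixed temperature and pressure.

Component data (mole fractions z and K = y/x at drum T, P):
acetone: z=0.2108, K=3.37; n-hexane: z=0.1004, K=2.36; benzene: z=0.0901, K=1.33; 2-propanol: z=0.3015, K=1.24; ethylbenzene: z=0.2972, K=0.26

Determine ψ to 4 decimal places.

Iterate (Newton) starting at ψ = 0.5:
  ψ = 0.5000: g = 0.05096, g' = -0.7449 → ψ = 0.5684
  ψ = 0.5684: g = -0.00102, g' = -0.7792 → ψ = 0.5671
Converged at ψ = 0.5671.

ψ = 0.5671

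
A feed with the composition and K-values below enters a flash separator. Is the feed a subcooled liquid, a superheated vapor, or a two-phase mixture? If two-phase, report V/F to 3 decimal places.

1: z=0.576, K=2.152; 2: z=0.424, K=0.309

ΣzᵢKᵢ = 1.371; Σzᵢ/Kᵢ = 1.640.
Both exceed 1, so a two-phase solution exists.
Material balance + equilibrium reduce to Σ zᵢ(Kᵢ−1)/(1+ψ(Kᵢ−1)) = 0.
Newton–Raphson from ψ = 0.52:
  ψ = 0.520: g = -0.0423, g' = -0.792 → ψ = 0.467
  ψ = 0.467: g = -0.0008, g' = -0.764 → ψ = 0.466
Converged at ψ = 0.466.

two-phase, V/F = 0.466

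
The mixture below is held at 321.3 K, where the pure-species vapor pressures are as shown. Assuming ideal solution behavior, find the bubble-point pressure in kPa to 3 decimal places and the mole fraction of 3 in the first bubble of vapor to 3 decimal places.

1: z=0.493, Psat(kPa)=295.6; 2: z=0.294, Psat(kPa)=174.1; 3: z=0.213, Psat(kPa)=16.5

At the bubble point ψ → 0, so ΣzᵢKᵢ = 1 with Kᵢ = Pᵢˢᵃᵗ/P ⇒ P = ΣzᵢPᵢˢᵃᵗ.
P = 0.493·295.6 + 0.294·174.1 + 0.213·16.5 = 200.431 kPa
yᵢ = zᵢPᵢˢᵃᵗ/P ⇒ y_3 = 0.213·16.5/200.431 = 0.018

Pbub = 200.431 kPa, y_3 = 0.018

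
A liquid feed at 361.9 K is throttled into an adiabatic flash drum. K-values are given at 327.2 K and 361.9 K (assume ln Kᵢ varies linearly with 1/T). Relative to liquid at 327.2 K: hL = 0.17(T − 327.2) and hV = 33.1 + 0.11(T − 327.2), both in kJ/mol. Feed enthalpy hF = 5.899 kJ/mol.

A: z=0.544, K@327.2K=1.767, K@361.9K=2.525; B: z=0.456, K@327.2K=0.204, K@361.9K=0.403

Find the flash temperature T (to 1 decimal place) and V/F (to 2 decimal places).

T = 331.1 K, V/F = 0.16

Adiabatic flash: solve Rachford–Rice at each trial T, then check hF = ψ·hV(T) + (1−ψ)·hL(T).
  T = 327.2 K: K = (1.767, 0.204), RR gives ψ = 0.089, H_out = 2.942 kJ/mol
  T = 361.9 K: K = (2.525, 0.403), RR gives ψ = 0.612, H_out = 24.888 kJ/mol
  T = 344.5 K: K = (2.130, 0.291), RR gives ψ = 0.364, H_out = 14.620 kJ/mol
  T = 335.9 K: K = (1.946, 0.245), RR gives ψ = 0.239, H_out = 9.252 kJ/mol
  T = 331.5 K: K = (1.854, 0.224), RR gives ψ = 0.167, H_out = 6.217 kJ/mol
  T = 329.4 K: K = (1.811, 0.214), RR gives ψ = 0.130, H_out = 4.663 kJ/mol
Linear interpolation between T = 329.4 (H_out = 4.663) and T = 331.5 (H_out = 6.217) on hF = 5.899 gives T ≈ 331.1 K, at which ψ = 0.16.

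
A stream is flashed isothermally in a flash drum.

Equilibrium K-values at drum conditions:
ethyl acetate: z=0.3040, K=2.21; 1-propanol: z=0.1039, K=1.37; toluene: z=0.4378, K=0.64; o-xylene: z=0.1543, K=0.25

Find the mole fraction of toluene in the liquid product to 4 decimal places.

x_toluene = 0.4819

Material balance + equilibrium reduce to Σ zᵢ(Kᵢ−1)/(1+ψ(Kᵢ−1)) = 0.
g(0) = ΣzᵢKᵢ − 1 = 0.1330 and g(1) = 1 − Σzᵢ/Kᵢ = -0.5147, so a root lies in (0, 1).
Iterate (Newton) starting at ψ = 0.5:
  ψ = 0.5000: g = -0.11574, g' = -0.4895 → ψ = 0.2635
  ψ = 0.2635: g = -0.00444, g' = -0.4718 → ψ = 0.2541
  ψ = 0.2541: g = 0.00001, g' = -0.4735 → ψ = 0.2542
Converged at ψ = 0.2542.
Compositions from xᵢ = zᵢ/(1+ψ(Kᵢ−1)), yᵢ = Kᵢxᵢ:
  ethyl acetate: x = 0.2325, y = 0.5138
  1-propanol: x = 0.0950, y = 0.1301
  toluene: x = 0.4819, y = 0.3084
  o-xylene: x = 0.1906, y = 0.0477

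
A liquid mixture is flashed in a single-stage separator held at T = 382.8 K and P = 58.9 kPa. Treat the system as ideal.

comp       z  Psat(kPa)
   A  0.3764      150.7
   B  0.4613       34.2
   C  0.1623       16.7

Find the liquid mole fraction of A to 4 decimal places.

x_A = 0.2444

Raoult's law: Kᵢ = Pᵢˢᵃᵗ/P = Pᵢˢᵃᵗ/58.9.
  K_A = 150.7/58.9 = 2.558574, K_B = 34.2/58.9 = 0.580645, K_C = 16.7/58.9 = 0.283531
Let ψ = V/F and solve Σ zᵢ(Kᵢ−1)/(1+ψ(Kᵢ−1)) = 0.
g(0) = ΣzᵢKᵢ − 1 = 0.2769 and g(1) = 1 − Σzᵢ/Kᵢ = -0.5140, so a root lies in (0, 1).
Iterate (Newton) starting at ψ = 0.5:
  ψ = 0.5000: g = -0.09625, g' = -0.6210 → ψ = 0.3450
  ψ = 0.3450: g = 0.00088, g' = -0.6446 → ψ = 0.3464
Converged at ψ = 0.3464.
Compositions from xᵢ = zᵢ/(1+ψ(Kᵢ−1)), yᵢ = Kᵢxᵢ:
  A: x = 0.2444, y = 0.6254
  B: x = 0.5397, y = 0.3134
  C: x = 0.2159, y = 0.0612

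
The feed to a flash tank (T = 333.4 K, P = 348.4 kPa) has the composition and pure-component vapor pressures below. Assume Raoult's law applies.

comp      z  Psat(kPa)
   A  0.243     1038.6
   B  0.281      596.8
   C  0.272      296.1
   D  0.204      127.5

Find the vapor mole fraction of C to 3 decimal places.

y_C = 0.263

Raoult's law: Kᵢ = Pᵢˢᵃᵗ/P = Pᵢˢᵃᵗ/348.4.
  K_A = 1038.6/348.4 = 2.98106, K_B = 596.8/348.4 = 1.71297, K_C = 296.1/348.4 = 0.84989, K_D = 127.5/348.4 = 0.36596
Newton iteration, ψ⁰ = 0.39:
  ψ = 0.390: g = 0.2131, g' = -0.543 → ψ = 0.783
  ψ = 0.783: g = 0.0142, g' = -0.537 → ψ = 0.809
Converged at ψ = 0.809.
Compositions from xᵢ = zᵢ/(1+ψ(Kᵢ−1)), yᵢ = Kᵢxᵢ:
  A: x = 0.093, y = 0.278
  B: x = 0.178, y = 0.305
  C: x = 0.310, y = 0.263
  D: x = 0.419, y = 0.153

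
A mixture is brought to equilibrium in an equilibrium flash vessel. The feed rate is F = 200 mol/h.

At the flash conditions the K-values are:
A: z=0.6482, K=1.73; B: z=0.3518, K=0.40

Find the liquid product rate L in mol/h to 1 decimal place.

L = 80.3 mol/h

Material balance + equilibrium reduce to Σ zᵢ(Kᵢ−1)/(1+β(Kᵢ−1)) = 0.
g(0) = ΣzᵢKᵢ − 1 = 0.2621 and g(1) = 1 − Σzᵢ/Kᵢ = -0.2542, so a root lies in (0, 1).
Binary case is linear: z₁(K₁−1)(1+β(K₂−1)) + z₂(K₂−1)(1+β(K₁−1)) = 0
⇒ β = [z₁(K₁−1)+z₂(K₂−1)] / [−(K₁−1)(K₂−1)] = 0.26211/0.43800 = 0.5984
Then V = β·F = 0.5984·200 = 119.7 mol/h and L = F − V = 80.3 mol/h.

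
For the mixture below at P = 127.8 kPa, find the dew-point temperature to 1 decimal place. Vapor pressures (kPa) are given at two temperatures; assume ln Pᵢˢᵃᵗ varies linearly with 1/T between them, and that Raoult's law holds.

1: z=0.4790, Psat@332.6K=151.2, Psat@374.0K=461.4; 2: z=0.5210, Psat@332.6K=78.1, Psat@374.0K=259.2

Dew-point temperature: Σzᵢ·P/Pᵢˢᵃᵗ(T) = 1. Interpolate ln Pᵢˢᵃᵗ = aᵢ + bᵢ/T.
  T = 332.6 K: ΣzᵢP/Pᵢˢᵃᵗ = 1.2574
  T = 374.0 K: ΣzᵢP/Pᵢˢᵃᵗ = 0.3896
  T = 353.3 K: ΣzᵢP/Pᵢˢᵃᵗ = 0.6761
  T = 343.0 K: ΣzᵢP/Pᵢˢᵃᵗ = 0.9120
  T = 337.8 K: ΣzᵢP/Pᵢˢᵃᵗ = 1.0682
  T = 340.4 K: ΣzᵢP/Pᵢˢᵃᵗ = 0.9865
Interpolating between 337.8 K and 340.4 K gives T ≈ 340.0 K.

T = 340.0 K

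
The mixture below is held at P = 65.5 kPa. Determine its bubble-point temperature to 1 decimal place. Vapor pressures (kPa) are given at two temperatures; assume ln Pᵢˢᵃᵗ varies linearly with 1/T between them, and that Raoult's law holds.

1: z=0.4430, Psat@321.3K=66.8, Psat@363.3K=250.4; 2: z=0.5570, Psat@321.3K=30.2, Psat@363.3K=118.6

Bubble-point temperature: ΣzᵢPᵢˢᵃᵗ(T) = P. Interpolate ln Pᵢˢᵃᵗ = aᵢ + bᵢ/T.
  T = 321.3 K: ΣzᵢPᵢˢᵃᵗ = 46.41 kPa
  T = 363.3 K: ΣzᵢPᵢˢᵃᵗ = 176.99 kPa
  T = 342.3 K: ΣzᵢPᵢˢᵃᵗ = 94.43 kPa
  T = 331.8 K: ΣzᵢPᵢˢᵃᵗ = 66.95 kPa
  T = 326.6 K: ΣzᵢPᵢˢᵃᵗ = 56.01 kPa
  T = 329.2 K: ΣzᵢPᵢˢᵃᵗ = 61.28 kPa
  T = 330.5 K: ΣzᵢPᵢˢᵃᵗ = 64.06 kPa
  T = 331.1 K: ΣzᵢPᵢˢᵃᵗ = 65.38 kPa
Interpolating between 331.1 K and 331.8 K gives T ≈ 331.2 K.

T = 331.2 K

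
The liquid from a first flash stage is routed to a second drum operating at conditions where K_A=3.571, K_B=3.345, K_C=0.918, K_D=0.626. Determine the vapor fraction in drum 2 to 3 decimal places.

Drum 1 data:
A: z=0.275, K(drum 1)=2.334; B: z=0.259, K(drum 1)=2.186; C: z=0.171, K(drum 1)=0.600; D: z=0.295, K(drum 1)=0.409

Drum 1:
Iterate (Newton) starting at ψ₁ = 0.47:
  ψ₁ = 0.470: g = 0.0971, g' = -0.574 → ψ₁ = 0.639
  ψ₁ = 0.639: g = 0.0007, g' = -0.576 → ψ₁ = 0.640
Converged at ψ₁ = 0.640.
Drum-1 compositions:
  A: x = 0.148, y = 0.346
  B: x = 0.147, y = 0.322
  C: x = 0.230, y = 0.138
  D: x = 0.475, y = 0.194
Drum-2 feed = drum-1 liquid: z₂ = (0.1483, 0.1472, 0.2299, 0.4746).
Drum 2:
Material balance + equilibrium reduce to Σ zᵢ(Kᵢ−1)/(1+ψ₂(Kᵢ−1)) = 0.
g(0) = ΣzᵢKᵢ − 1 = 0.530 and g(1) = 1 − Σzᵢ/Kᵢ = -0.094, so a root lies in (0, 1).
Newton iteration, ψ₂⁰ = 0.38:
  ψ₂ = 0.380: g = 0.1491, g' = -0.569 → ψ₂ = 0.642
  ψ₂ = 0.642: g = 0.0282, g' = -0.385 → ψ₂ = 0.715
  ψ₂ = 0.715: g = 0.0010, g' = -0.360 → ψ₂ = 0.718
Converged at ψ₂ = 0.718.
  A: x = 0.052, y = 0.186
  B: x = 0.055, y = 0.184
  C: x = 0.244, y = 0.224
  D: x = 0.649, y = 0.406

V/F (drum 2) = 0.718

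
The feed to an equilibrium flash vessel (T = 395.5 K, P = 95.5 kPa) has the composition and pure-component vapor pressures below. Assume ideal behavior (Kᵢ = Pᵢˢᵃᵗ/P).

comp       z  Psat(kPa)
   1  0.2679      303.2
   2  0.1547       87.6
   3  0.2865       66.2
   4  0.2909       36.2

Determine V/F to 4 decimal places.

Raoult's law: Kᵢ = Pᵢˢᵃᵗ/P = Pᵢˢᵃᵗ/95.5.
  K_1 = 303.2/95.5 = 3.174869, K_2 = 87.6/95.5 = 0.917277, K_3 = 66.2/95.5 = 0.693194, K_4 = 36.2/95.5 = 0.379058
Material balance + equilibrium reduce to Σ zᵢ(Kᵢ−1)/(1+V/F(Kᵢ−1)) = 0.
Feasibility: ΣzᵢKᵢ = 1.3013, Σzᵢ/Kᵢ = 1.4338 — both > 1, two phases present.
Newton iteration, V/F⁰ = 0.33:
  V/F = 0.3300: g = 0.00106, g' = -0.6414 → V/F = 0.3316
Converged at V/F = 0.3317.

V/F = 0.3317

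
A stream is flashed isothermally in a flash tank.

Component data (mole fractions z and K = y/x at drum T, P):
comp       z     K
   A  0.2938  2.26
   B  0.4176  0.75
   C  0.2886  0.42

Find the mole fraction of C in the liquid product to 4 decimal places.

x_C = 0.3248

Newton–Raphson from ψ = 0.67:
  ψ = 0.6700: g = -0.19845, g' = -0.4345 → ψ = 0.2133
  ψ = 0.2133: g = -0.00952, g' = -0.4453 → ψ = 0.1919
  ψ = 0.1919: g = 0.00009, g' = -0.4542 → ψ = 0.1921
Converged at ψ = 0.1921.
Compositions from xᵢ = zᵢ/(1+ψ(Kᵢ−1)), yᵢ = Kᵢxᵢ:
  A: x = 0.2365, y = 0.5346
  B: x = 0.4387, y = 0.3290
  C: x = 0.3248, y = 0.1364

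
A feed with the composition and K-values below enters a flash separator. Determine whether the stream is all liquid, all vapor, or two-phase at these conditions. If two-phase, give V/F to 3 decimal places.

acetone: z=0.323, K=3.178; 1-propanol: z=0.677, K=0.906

ΣzᵢKᵢ = 1.640; Σzᵢ/Kᵢ = 0.849.
Since Σzᵢ/Kᵢ < 1 the mixture is above its dew point — single vapor phase.

all vapor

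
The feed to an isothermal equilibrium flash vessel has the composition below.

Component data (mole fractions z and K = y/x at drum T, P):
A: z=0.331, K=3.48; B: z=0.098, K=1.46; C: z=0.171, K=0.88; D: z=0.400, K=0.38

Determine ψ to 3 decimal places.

Let ψ = V/F and solve Σ zᵢ(Kᵢ−1)/(1+ψ(Kᵢ−1)) = 0.
Check two-phase: ΣzᵢKᵢ = 1.597 > 1 and Σzᵢ/Kᵢ = 1.409 > 1, so g(0) = 0.597 > 0 and g(1) = -0.409 < 0.
Newton–Raphson from ψ = 0.46:
  ψ = 0.460: g = 0.0520, g' = -0.762 → ψ = 0.528
  ψ = 0.528: g = 0.0010, g' = -0.738 → ψ = 0.530
Converged at ψ = 0.530.

ψ = 0.530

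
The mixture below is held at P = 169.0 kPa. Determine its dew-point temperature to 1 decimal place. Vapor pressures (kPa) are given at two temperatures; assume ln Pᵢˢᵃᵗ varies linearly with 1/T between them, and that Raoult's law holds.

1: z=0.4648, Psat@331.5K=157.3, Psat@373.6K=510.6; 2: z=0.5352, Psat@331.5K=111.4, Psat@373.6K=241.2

Dew-point temperature: Σzᵢ·P/Pᵢˢᵃᵗ(T) = 1. Interpolate ln Pᵢˢᵃᵗ = aᵢ + bᵢ/T.
  T = 331.5 K: ΣzᵢP/Pᵢˢᵃᵗ = 1.3113
  T = 373.6 K: ΣzᵢP/Pᵢˢᵃᵗ = 0.5288
  T = 352.6 K: ΣzᵢP/Pᵢˢᵃᵗ = 0.8059
  T = 342.1 K: ΣzᵢP/Pᵢˢᵃᵗ = 1.0178
  T = 347.4 K: ΣzᵢP/Pᵢˢᵃᵗ = 0.9028
  T = 344.8 K: ΣzᵢP/Pᵢˢᵃᵗ = 0.9570
Interpolating between 342.1 K and 344.8 K gives T ≈ 342.9 K.

T = 342.9 K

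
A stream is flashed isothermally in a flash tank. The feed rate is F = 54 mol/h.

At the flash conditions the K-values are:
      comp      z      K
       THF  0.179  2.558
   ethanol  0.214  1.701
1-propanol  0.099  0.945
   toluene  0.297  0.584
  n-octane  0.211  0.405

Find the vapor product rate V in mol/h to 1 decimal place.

V = 17.9 mol/h

Iterate (Newton) starting at ψ = 0.56:
  ψ = 0.560: g = -0.0983, g' = -0.434 → ψ = 0.333
  ψ = 0.333: g = -0.0005, g' = -0.443 → ψ = 0.332
Converged at ψ = 0.332.
Then V = ψ·F = 0.3323·54 = 17.9 mol/h and L = F − V = 36.1 mol/h.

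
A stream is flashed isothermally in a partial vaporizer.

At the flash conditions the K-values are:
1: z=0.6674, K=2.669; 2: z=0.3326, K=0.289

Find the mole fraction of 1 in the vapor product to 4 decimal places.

Rachford–Rice: g(ψ) = Σ zᵢ(Kᵢ−1)/(1+ψ(Kᵢ−1)) = 0.
Check two-phase: ΣzᵢKᵢ = 1.8774 > 1 and Σzᵢ/Kᵢ = 1.4009 > 1, so g(0) = 0.8774 > 0 and g(1) = -0.4009 < 0.
Newton iteration, ψ⁰ = 0.37:
  ψ = 0.3700: g = 0.36774, g' = -1.0202 → ψ = 0.7305
  ψ = 0.7305: g = 0.00993, g' = -1.1053 → ψ = 0.7395
  ψ = 0.7395: g = -0.00007, g' = -1.1200 → ψ = 0.7394
Converged at ψ = 0.7394.
Compositions from xᵢ = zᵢ/(1+ψ(Kᵢ−1)), yᵢ = Kᵢxᵢ:
  1: x = 0.2987, y = 0.7973
  2: x = 0.7013, y = 0.2027

y_1 = 0.7973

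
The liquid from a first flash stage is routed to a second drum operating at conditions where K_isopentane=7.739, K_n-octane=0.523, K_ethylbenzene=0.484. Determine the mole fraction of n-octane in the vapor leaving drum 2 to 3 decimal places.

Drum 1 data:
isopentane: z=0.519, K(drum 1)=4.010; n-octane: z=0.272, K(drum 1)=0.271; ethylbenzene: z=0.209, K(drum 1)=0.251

Drum 1:
Material balance + equilibrium reduce to Σ zᵢ(Kᵢ−1)/(1+ψ₁(Kᵢ−1)) = 0.
g(0) = ΣzᵢKᵢ − 1 = 1.207 and g(1) = 1 − Σzᵢ/Kᵢ = -0.966, so a root lies in (0, 1).
Newton iteration, ψ₁⁰ = 0.57:
  ψ₁ = 0.570: g = -0.0372, g' = -1.418 → ψ₁ = 0.544
Converged at ψ₁ = 0.544.
Drum-1 compositions:
  isopentane: x = 0.197, y = 0.789
  n-octane: x = 0.451, y = 0.122
  ethylbenzene: x = 0.353, y = 0.088
Drum-2 feed = drum-1 liquid: z₂ = (0.1969, 0.4506, 0.3526).
Drum 2:
Material balance + equilibrium reduce to Σ zᵢ(Kᵢ−1)/(1+ψ₂(Kᵢ−1)) = 0.
Feasibility: ΣzᵢKᵢ = 1.930, Σzᵢ/Kᵢ = 1.615 — both > 1, two phases present.
Iterate (Newton) starting at ψ₂ = 0.65:
  ψ₂ = 0.650: g = -0.3387, g' = -0.737 → ψ₂ = 0.190
  ψ₂ = 0.190: g = 0.1431, g' = -1.956 → ψ₂ = 0.263
  ψ₂ = 0.263: g = 0.0216, g' = -1.420 → ψ₂ = 0.279
Converged at ψ₂ = 0.279.
  isopentane: x = 0.068, y = 0.529
  n-octane: x = 0.520, y = 0.272
  ethylbenzene: x = 0.412, y = 0.199

y_n-octane (drum 2) = 0.272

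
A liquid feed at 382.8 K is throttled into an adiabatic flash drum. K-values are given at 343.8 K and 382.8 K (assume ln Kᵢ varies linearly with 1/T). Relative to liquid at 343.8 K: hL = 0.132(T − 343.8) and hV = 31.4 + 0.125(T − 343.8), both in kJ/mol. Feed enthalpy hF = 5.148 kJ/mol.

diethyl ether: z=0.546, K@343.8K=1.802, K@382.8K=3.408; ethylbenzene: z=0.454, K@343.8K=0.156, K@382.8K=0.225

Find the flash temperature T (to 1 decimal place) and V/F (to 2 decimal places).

Adiabatic flash: solve Rachford–Rice at each trial T, then check hF = ψ·hV(T) + (1−ψ)·hL(T).
  T = 343.8 K: K = (1.802, 0.156), RR gives ψ = 0.081, H_out = 2.538 kJ/mol
  T = 382.8 K: K = (3.408, 0.225), RR gives ψ = 0.516, H_out = 21.209 kJ/mol
  T = 363.3 K: K = (2.521, 0.189), RR gives ψ = 0.375, H_out = 14.295 kJ/mol
  T = 353.6 K: K = (2.143, 0.172), RR gives ψ = 0.263, H_out = 9.519 kJ/mol
  T = 348.7 K: K = (1.968, 0.164), RR gives ψ = 0.184, H_out = 6.416 kJ/mol
  T = 346.2 K: K = (1.882, 0.160), RR gives ψ = 0.135, H_out = 4.557 kJ/mol
  T = 347.4 K: K = (1.923, 0.162), RR gives ψ = 0.159, H_out = 5.477 kJ/mol
Linear interpolation between T = 346.2 (H_out = 4.557) and T = 347.4 (H_out = 5.477) on hF = 5.148 gives T ≈ 347.0 K, at which ψ = 0.15.

T = 347.0 K, V/F = 0.15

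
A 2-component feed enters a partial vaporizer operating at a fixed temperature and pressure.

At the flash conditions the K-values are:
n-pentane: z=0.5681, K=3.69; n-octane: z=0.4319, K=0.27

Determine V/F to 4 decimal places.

Rachford–Rice: g(V/F) = Σ zᵢ(Kᵢ−1)/(1+V/F(Kᵢ−1)) = 0.
Feasibility: ΣzᵢKᵢ = 2.2129, Σzᵢ/Kᵢ = 1.7536 — both > 1, two phases present.
Binary case is linear: z₁(K₁−1)(1+V/F(K₂−1)) + z₂(K₂−1)(1+V/F(K₁−1)) = 0
⇒ V/F = [z₁(K₁−1)+z₂(K₂−1)] / [−(K₁−1)(K₂−1)] = 1.21290/1.96370 = 0.6177

V/F = 0.6177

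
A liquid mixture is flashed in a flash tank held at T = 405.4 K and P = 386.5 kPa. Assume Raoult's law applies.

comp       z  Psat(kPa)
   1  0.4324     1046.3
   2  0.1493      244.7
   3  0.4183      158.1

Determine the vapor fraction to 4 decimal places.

ψ = 0.4716

Raoult's law: Kᵢ = Pᵢˢᵃᵗ/P = Pᵢˢᵃᵗ/386.5.
  K_1 = 1046.3/386.5 = 2.707115, K_2 = 244.7/386.5 = 0.633118, K_3 = 158.1/386.5 = 0.409056
Let ψ = V/F and solve Σ zᵢ(Kᵢ−1)/(1+ψ(Kᵢ−1)) = 0.
Check two-phase: ΣzᵢKᵢ = 1.4362 > 1 and Σzᵢ/Kᵢ = 1.4181 > 1, so g(0) = 0.4362 > 0 and g(1) = -0.4181 < 0.
Iterate (Newton) starting at ψ = 0.35:
  ψ = 0.3500: g = 0.08758, g' = -0.7524 → ψ = 0.4664
  ψ = 0.4664: g = 0.00363, g' = -0.6982 → ψ = 0.4716
Converged at ψ = 0.4716.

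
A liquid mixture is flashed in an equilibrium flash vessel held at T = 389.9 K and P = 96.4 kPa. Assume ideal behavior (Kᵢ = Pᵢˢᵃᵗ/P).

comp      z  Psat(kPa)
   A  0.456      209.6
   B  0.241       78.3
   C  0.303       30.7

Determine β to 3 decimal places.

β = 0.455

Raoult's law: Kᵢ = Pᵢˢᵃᵗ/P = Pᵢˢᵃᵗ/96.4.
  K_A = 209.6/96.4 = 2.17427, K_B = 78.3/96.4 = 0.81224, K_C = 30.7/96.4 = 0.31846
Rachford–Rice: g(β) = Σ zᵢ(Kᵢ−1)/(1+β(Kᵢ−1)) = 0.
g(0) = ΣzᵢKᵢ − 1 = 0.284 and g(1) = 1 − Σzᵢ/Kᵢ = -0.458, so a root lies in (0, 1).
Newton iteration, β⁰ = 0.5:
  β = 0.500: g = -0.0258, g' = -0.584 → β = 0.456
  β = 0.456: g = -0.0003, g' = -0.573 → β = 0.455
Converged at β = 0.455.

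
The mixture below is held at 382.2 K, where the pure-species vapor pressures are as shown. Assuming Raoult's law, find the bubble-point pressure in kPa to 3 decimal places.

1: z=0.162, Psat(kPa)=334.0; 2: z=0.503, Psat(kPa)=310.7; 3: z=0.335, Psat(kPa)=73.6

Pbub = 235.046 kPa

At the bubble point ψ → 0, so ΣzᵢKᵢ = 1 with Kᵢ = Pᵢˢᵃᵗ/P ⇒ P = ΣzᵢPᵢˢᵃᵗ.
P = 0.162·334.0 + 0.503·310.7 + 0.335·73.6 = 235.046 kPa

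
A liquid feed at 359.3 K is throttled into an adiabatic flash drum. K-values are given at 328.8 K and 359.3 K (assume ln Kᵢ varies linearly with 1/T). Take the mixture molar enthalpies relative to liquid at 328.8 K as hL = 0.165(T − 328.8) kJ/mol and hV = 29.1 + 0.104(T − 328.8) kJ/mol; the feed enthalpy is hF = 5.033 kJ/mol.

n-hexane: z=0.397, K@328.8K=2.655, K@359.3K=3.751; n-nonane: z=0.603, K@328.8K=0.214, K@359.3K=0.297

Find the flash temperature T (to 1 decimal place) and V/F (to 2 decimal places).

T = 331.1 K, V/F = 0.16

Adiabatic flash: solve Rachford–Rice at each trial T, then check hF = ψ·hV(T) + (1−ψ)·hL(T).
  T = 328.8 K: K = (2.655, 0.214), RR gives ψ = 0.141, H_out = 4.095 kJ/mol
  T = 359.3 K: K = (3.751, 0.297), RR gives ψ = 0.346, H_out = 14.445 kJ/mol
  T = 344.1 K: K = (3.182, 0.254), RR gives ψ = 0.256, H_out = 9.731 kJ/mol
  T = 336.5 K: K = (2.914, 0.234), RR gives ψ = 0.203, H_out = 7.086 kJ/mol
  T = 332.6 K: K = (2.781, 0.224), RR gives ψ = 0.173, H_out = 5.617 kJ/mol
  T = 330.7 K: K = (2.718, 0.219), RR gives ψ = 0.157, H_out = 4.869 kJ/mol
Linear interpolation between T = 330.7 (H_out = 4.869) and T = 332.6 (H_out = 5.617) on hF = 5.033 gives T ≈ 331.1 K, at which ψ = 0.16.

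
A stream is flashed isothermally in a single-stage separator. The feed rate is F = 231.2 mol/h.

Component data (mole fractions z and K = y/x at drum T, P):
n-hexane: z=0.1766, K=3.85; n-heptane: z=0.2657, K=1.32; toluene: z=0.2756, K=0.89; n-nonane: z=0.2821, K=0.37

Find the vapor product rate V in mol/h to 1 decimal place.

Newton iteration, β⁰ = 0.5:
  β = 0.5000: g = -0.01068, g' = -0.5065 → β = 0.4789
  β = 0.4789: g = 0.00004, g' = -0.5103 → β = 0.4790
Converged at β = 0.4790.
Then V = β·F = 0.4790·231.2 = 110.7 mol/h and L = F − V = 120.5 mol/h.

V = 110.7 mol/h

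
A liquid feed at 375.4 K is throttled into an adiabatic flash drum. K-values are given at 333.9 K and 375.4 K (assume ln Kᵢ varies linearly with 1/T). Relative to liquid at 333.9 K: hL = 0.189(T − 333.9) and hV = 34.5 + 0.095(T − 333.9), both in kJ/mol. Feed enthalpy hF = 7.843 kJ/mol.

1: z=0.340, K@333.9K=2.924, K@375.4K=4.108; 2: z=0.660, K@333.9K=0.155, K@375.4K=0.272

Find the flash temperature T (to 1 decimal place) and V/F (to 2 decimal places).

T = 350.1 K, V/F = 0.14

Adiabatic flash: solve Rachford–Rice at each trial T, then check hF = ψ·hV(T) + (1−ψ)·hL(T).
  T = 333.9 K: K = (2.924, 0.155), RR gives ψ = 0.059, H_out = 2.047 kJ/mol
  T = 375.4 K: K = (4.108, 0.272), RR gives ψ = 0.255, H_out = 15.636 kJ/mol
  T = 354.6 K: K = (3.499, 0.209), RR gives ψ = 0.166, H_out = 9.300 kJ/mol
  T = 344.2 K: K = (3.206, 0.180), RR gives ψ = 0.116, H_out = 5.826 kJ/mol
  T = 349.4 K: K = (3.351, 0.194), RR gives ψ = 0.141, H_out = 7.598 kJ/mol
  T = 352.0 K: K = (3.425, 0.201), RR gives ψ = 0.154, H_out = 8.457 kJ/mol
  T = 350.7 K: K = (3.388, 0.198), RR gives ψ = 0.147, H_out = 8.029 kJ/mol
Linear interpolation between T = 349.4 (H_out = 7.598) and T = 350.7 (H_out = 8.029) on hF = 7.843 gives T ≈ 350.1 K, at which ψ = 0.14.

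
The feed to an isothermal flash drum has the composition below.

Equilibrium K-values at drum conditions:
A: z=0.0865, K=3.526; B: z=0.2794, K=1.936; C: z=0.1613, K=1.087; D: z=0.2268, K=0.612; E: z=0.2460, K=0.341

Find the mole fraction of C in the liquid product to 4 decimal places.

x_C = 0.1562

Rachford–Rice: g(ψ) = Σ zᵢ(Kᵢ−1)/(1+ψ(Kᵢ−1)) = 0.
Check two-phase: ΣzᵢKᵢ = 1.2439 > 1 and Σzᵢ/Kᵢ = 1.4092 > 1, so g(0) = 0.2439 > 0 and g(1) = -0.4092 < 0.
Iterate (Newton) starting at ψ = 0.58:
  ψ = 0.5800: g = -0.10447, g' = -0.5315 → ψ = 0.3835
  ψ = 0.3835: g = -0.00329, g' = -0.5145 → ψ = 0.3771
Converged at ψ = 0.3771.
Compositions from xᵢ = zᵢ/(1+ψ(Kᵢ−1)), yᵢ = Kᵢxᵢ:
  A: x = 0.0443, y = 0.1562
  B: x = 0.2065, y = 0.3998
  C: x = 0.1562, y = 0.1698
  D: x = 0.2657, y = 0.1626
  E: x = 0.3273, y = 0.1116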